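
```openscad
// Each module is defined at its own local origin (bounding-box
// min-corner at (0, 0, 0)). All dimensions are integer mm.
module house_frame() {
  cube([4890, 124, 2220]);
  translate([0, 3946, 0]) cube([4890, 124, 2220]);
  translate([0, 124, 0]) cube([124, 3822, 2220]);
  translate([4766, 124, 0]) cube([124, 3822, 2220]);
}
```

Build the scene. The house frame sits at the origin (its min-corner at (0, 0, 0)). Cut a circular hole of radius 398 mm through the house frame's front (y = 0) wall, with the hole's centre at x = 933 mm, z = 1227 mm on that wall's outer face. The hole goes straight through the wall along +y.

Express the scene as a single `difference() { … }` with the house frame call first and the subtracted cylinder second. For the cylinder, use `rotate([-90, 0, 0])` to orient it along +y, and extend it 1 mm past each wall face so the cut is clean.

difference() {
  house_frame();
  translate([933, -1, 1227]) rotate([-90, 0, 0]) cylinder(h = 126, r = 398);
}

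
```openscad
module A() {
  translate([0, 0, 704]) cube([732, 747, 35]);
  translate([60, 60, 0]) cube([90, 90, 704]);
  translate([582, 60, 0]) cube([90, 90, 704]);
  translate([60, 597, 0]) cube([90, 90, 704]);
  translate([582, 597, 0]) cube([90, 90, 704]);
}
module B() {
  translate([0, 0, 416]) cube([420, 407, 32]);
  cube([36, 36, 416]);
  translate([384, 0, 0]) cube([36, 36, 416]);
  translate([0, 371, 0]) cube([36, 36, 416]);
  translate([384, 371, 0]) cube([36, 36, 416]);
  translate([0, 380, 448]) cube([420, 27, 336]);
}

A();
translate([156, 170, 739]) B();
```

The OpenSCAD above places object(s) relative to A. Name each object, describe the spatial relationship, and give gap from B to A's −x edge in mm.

A is a table. B is a chair. The chair is on top of the table, centred. The gap from the chair to the table's −x edge is 156 mm.

The chair's min-x is at 156; the table's min-x is 0; gap = 156 mm.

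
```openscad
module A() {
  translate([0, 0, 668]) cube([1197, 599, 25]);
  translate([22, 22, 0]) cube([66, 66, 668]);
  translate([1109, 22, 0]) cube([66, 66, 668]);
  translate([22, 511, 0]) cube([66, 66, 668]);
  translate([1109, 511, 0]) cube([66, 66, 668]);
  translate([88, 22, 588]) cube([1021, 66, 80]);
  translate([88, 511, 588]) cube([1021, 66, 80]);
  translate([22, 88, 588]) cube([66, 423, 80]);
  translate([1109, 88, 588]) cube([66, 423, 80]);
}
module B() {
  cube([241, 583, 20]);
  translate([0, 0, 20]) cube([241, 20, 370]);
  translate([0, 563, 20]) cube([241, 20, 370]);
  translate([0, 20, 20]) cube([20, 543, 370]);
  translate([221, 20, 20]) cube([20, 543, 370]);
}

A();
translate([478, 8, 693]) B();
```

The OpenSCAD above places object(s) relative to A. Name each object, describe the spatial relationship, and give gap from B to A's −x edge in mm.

The open box's min-x is at 478; the table's min-x is 0; gap = 478 mm.

A is a table. B is an open box. The open box is on top of the table, centred. The gap from the open box to the table's −x edge is 478 mm.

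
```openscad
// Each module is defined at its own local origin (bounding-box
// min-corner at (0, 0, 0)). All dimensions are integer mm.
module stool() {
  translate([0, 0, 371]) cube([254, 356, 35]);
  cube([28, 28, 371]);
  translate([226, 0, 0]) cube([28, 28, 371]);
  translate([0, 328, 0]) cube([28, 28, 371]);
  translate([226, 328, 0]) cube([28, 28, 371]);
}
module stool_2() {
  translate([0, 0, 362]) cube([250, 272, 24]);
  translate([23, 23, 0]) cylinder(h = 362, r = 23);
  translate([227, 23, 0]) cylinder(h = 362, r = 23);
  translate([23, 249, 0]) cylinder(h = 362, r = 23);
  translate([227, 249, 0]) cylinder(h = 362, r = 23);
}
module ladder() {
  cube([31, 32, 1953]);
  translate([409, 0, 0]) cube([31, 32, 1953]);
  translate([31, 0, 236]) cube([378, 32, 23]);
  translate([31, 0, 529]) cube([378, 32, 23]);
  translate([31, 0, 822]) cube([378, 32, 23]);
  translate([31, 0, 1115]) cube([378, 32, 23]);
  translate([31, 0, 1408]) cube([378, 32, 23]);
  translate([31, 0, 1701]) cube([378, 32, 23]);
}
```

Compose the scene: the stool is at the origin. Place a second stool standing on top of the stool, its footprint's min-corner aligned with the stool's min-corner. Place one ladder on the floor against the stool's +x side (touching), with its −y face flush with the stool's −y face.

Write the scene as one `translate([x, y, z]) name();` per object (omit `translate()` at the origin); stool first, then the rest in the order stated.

stool();
translate([0, 0, 406]) stool_2();
translate([254, 0, 0]) ladder();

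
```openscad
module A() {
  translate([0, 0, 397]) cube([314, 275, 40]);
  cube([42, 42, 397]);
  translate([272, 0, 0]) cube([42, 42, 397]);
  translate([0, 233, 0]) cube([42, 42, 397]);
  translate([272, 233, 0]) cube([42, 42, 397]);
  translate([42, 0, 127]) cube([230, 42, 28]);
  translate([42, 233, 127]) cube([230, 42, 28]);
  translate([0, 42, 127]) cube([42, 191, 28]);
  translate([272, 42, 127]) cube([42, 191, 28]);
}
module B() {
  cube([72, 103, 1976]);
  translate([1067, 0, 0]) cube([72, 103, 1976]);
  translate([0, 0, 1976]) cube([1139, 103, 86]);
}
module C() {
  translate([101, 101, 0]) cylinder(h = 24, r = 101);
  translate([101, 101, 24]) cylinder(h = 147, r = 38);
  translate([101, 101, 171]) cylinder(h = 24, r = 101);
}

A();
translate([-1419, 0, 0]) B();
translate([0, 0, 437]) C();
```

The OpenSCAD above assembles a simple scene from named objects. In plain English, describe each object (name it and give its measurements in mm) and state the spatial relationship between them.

A is a four-legged stool. The seat is 314×275 mm, 40 mm thick, top at z = 437 mm. It stands on four square legs, each 42×42 mm in cross-section, from z = 0 to the seat underside, each flush with a corner of the seat. Four stretchers, 42 mm wide and 28 mm tall, connect adjacent legs with their undersides at z = 127 mm, each running between the inner faces of the legs it joins and aligned with the legs' outer faces on the other axis.

B is a door frame. The clear opening is 995 mm wide and 1976 mm high. Two 72 mm wide jambs, 103 mm deep, stand either side of the opening from the floor to the top of the opening. A 86 mm thick head sits across the top of both jambs, spanning the full outside width of the frame.

C is a spool: two coaxial disc flanges of radius 101 mm and thickness 24 mm, joined by a core cylinder of radius 38 mm and height 147 mm. The lower flange rests on z = 0 and the three cylinders share a vertical axis.

The door frame is on the floor beside the stool on its −x side. The spool is on top of the stool.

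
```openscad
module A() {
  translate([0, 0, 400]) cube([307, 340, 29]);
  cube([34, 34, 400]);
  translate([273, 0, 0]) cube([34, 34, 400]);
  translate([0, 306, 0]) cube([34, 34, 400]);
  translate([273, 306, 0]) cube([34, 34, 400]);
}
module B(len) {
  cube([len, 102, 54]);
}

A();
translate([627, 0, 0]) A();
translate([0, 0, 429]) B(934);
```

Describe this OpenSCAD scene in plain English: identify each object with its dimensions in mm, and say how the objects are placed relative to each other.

A is a simple wooden stool: a rectangular seat 307 mm (x) by 340 mm (y), 29 mm thick, top face at z = 429 mm, on four square legs, each 34×34 mm in cross-section. The legs rest on z = 0, each flush with a corner of the seat.

B is a rectangular beam 934 mm long (x), 102 mm deep (y), 54 mm thick (z).

The beam spans the tops of two stools placed 320 mm apart, resting at z = 429 mm.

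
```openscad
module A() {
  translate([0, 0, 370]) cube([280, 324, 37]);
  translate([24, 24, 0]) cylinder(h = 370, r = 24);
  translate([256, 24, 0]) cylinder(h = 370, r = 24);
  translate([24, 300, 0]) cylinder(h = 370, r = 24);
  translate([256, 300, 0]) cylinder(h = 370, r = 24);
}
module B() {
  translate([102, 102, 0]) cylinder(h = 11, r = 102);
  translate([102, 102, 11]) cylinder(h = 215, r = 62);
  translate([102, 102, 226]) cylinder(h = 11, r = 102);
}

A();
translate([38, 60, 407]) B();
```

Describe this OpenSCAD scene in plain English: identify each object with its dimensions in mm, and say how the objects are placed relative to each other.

A is a simple wooden stool: a rectangular seat 280 mm (x) by 324 mm (y), 37 mm thick, top face at z = 407 mm, on four round legs, each 48 mm in diameter. The legs rest on z = 0, each leg's axis is inset half a diameter from the nearest pair of seat edges (so the leg's bounding box is flush with the corner).

B is a spool: two coaxial disc flanges of radius 102 mm and thickness 11 mm, joined by a core cylinder of radius 62 mm and height 215 mm. The lower flange rests on z = 0 and the three cylinders share a vertical axis.

The spool is on top of the stool, centred.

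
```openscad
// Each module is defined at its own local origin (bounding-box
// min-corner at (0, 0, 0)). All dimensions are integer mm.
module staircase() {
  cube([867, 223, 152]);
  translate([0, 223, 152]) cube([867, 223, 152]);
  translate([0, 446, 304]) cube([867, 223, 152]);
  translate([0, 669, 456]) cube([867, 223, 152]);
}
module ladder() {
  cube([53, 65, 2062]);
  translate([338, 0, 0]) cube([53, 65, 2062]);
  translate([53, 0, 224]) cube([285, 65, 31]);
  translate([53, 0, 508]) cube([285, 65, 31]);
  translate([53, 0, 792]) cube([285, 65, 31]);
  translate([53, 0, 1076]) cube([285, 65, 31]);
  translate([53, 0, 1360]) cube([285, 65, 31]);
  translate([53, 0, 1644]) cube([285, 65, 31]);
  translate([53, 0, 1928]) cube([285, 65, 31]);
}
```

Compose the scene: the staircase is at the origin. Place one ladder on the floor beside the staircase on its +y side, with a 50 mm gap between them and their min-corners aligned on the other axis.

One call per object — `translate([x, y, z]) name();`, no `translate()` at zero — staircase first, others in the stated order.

staircase();
translate([0, 942, 0]) ladder();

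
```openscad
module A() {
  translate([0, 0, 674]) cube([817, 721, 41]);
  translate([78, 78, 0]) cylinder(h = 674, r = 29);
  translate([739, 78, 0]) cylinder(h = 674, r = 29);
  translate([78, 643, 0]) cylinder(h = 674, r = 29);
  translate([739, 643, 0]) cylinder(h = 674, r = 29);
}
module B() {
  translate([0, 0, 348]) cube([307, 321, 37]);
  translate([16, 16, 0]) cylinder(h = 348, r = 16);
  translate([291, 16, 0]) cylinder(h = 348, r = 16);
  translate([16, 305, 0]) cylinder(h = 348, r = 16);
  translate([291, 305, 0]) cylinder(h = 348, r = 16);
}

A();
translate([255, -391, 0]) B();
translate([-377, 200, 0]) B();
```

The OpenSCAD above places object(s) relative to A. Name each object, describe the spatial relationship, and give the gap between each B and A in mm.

Each stool's nearest face is 70 mm from the table's bounding box.

A is a table. B is a stool. Two stools sit around the table at the −y, −x sides. The gap between each stool and the table is 70 mm.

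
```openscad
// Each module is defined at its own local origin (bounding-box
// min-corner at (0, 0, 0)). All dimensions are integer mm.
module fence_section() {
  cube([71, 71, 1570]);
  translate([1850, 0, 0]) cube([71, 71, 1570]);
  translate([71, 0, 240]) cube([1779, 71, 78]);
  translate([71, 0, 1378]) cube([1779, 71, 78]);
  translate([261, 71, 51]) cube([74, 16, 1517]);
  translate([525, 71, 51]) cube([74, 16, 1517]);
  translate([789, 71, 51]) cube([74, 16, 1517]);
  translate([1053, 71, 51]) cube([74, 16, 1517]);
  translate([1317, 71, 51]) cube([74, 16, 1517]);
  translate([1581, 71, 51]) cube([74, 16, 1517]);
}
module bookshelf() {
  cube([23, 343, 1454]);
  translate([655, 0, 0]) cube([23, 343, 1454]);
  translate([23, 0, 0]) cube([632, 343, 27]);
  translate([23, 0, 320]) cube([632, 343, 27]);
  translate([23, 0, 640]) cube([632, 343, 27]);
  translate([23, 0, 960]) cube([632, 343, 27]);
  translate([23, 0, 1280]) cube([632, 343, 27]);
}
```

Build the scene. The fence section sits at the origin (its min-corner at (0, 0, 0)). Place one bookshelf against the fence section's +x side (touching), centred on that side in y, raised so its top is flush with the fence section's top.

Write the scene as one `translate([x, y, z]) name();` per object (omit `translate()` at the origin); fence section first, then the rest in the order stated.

fence_section();
translate([1921, -128, 116]) bookshelf();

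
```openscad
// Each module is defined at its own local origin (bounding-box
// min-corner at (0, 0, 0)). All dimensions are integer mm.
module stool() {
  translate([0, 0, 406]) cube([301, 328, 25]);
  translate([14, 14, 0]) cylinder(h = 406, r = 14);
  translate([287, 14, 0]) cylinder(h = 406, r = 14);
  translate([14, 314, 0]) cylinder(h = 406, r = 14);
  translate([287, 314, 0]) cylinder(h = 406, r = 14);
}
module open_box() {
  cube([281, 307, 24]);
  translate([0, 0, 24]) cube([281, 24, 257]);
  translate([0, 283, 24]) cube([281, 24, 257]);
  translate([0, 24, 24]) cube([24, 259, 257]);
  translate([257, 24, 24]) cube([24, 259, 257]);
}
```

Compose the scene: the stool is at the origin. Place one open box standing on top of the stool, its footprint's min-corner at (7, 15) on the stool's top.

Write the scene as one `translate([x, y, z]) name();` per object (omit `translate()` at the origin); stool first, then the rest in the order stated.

stool();
translate([7, 15, 431]) open_box();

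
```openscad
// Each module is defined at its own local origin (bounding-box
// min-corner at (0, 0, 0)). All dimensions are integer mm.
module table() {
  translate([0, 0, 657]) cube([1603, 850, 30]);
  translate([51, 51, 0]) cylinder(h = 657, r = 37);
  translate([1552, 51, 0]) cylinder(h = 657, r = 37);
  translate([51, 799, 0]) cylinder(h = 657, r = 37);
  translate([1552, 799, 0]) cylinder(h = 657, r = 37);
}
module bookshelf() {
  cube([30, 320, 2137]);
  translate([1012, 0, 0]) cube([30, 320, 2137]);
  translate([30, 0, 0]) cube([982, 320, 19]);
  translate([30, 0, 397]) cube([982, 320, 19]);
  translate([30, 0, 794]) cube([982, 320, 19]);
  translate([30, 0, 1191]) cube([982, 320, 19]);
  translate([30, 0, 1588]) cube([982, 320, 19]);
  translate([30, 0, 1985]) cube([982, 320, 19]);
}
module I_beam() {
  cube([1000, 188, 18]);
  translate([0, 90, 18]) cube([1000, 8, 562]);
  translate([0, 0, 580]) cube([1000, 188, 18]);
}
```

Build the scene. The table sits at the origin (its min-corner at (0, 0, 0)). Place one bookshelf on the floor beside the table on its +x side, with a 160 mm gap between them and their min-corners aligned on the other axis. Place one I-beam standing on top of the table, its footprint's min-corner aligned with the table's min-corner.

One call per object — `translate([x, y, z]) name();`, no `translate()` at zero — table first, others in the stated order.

table();
translate([1763, 0, 0]) bookshelf();
translate([0, 0, 687]) I_beam();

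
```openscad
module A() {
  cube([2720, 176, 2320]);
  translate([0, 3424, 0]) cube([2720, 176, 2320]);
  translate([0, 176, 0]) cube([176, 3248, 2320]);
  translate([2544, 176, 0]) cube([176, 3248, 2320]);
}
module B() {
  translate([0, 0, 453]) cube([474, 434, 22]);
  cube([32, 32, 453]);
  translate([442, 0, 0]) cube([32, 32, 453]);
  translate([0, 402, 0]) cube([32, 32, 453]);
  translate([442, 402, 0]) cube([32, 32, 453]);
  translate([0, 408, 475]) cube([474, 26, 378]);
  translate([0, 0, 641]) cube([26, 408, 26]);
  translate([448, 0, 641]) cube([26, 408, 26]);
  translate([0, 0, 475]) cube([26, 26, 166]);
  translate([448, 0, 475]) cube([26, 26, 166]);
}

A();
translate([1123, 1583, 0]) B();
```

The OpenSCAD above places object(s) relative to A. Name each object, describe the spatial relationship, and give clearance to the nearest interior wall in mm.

A is a house frame. B is a chair. The chair sits inside the house frame, centred. The clearance to the nearest interior wall is 947 mm.

Clearances: x = 947, y = 1407; minimum 947 mm.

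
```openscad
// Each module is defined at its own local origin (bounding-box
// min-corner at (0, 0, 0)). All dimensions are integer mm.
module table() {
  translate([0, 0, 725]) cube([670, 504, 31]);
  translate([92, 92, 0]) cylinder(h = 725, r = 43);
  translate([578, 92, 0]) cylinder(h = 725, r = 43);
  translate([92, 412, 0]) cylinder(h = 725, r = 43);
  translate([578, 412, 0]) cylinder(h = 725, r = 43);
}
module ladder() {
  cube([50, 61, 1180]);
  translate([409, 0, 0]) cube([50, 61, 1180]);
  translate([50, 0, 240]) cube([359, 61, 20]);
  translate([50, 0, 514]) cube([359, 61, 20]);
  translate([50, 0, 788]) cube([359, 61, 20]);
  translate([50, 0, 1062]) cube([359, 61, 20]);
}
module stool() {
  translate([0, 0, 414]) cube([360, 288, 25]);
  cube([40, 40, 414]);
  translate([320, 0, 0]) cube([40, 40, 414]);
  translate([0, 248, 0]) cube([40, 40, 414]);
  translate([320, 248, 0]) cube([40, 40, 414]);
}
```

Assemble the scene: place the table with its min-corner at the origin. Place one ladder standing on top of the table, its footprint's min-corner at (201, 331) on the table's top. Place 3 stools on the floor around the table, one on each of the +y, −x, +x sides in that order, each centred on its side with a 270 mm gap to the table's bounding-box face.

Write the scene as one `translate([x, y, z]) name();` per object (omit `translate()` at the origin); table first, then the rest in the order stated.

table();
translate([201, 331, 756]) ladder();
translate([155, 774, 0]) stool();
translate([-630, 108, 0]) stool();
translate([940, 108, 0]) stool();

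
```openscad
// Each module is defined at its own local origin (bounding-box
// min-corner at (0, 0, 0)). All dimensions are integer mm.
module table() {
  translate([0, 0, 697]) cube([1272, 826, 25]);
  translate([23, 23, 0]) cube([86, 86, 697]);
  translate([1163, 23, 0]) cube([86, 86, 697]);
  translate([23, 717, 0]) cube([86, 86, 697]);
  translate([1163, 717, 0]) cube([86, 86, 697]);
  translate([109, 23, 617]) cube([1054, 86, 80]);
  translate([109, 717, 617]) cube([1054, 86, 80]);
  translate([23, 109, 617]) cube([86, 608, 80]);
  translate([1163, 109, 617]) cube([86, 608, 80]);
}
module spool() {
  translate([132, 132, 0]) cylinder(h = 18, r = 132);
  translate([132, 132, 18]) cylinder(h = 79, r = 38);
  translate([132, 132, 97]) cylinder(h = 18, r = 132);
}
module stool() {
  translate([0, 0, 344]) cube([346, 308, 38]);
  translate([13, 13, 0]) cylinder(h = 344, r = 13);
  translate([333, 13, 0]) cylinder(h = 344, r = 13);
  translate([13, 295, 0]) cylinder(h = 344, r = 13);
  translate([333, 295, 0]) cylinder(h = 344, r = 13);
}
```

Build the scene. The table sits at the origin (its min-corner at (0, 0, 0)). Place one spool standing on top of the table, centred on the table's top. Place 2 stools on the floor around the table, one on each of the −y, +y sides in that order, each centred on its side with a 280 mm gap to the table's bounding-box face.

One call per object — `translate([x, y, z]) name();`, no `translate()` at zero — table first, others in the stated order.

table();
translate([504, 281, 722]) spool();
translate([463, -588, 0]) stool();
translate([463, 1106, 0]) stool();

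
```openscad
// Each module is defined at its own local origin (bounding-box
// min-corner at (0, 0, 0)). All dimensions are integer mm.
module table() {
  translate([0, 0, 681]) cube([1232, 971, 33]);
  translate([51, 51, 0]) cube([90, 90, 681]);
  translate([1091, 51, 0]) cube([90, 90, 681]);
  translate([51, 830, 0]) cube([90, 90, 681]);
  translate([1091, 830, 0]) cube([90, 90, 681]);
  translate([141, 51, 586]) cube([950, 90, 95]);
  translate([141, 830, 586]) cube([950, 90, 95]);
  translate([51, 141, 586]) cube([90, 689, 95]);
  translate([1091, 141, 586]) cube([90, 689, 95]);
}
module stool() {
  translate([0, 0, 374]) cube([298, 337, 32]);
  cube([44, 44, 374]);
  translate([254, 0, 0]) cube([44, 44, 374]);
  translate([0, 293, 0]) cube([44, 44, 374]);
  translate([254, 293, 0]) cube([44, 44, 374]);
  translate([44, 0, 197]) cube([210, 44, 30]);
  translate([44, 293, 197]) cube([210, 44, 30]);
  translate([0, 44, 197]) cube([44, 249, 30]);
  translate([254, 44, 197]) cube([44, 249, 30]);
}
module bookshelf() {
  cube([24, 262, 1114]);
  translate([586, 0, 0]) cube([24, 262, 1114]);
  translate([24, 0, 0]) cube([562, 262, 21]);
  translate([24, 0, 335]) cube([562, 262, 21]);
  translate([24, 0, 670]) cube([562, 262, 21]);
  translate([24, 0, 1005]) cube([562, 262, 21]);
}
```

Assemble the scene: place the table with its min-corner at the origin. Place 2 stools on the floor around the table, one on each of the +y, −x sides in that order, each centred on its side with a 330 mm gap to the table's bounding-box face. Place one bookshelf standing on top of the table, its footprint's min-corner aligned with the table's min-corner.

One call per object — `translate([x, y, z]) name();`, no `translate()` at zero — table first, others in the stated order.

table();
translate([467, 1301, 0]) stool();
translate([-628, 317, 0]) stool();
translate([0, 0, 714]) bookshelf();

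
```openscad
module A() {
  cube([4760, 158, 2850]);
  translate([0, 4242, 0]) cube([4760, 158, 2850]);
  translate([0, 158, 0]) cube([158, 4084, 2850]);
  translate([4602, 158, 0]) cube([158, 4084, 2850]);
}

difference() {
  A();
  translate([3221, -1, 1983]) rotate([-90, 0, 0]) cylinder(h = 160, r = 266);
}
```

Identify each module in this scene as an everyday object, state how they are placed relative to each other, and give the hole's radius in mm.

The subtracted cylinder has r = 266 mm.

A is a house frame. The house frame has a circular hole through its front wall. The hole's radius is 266 mm.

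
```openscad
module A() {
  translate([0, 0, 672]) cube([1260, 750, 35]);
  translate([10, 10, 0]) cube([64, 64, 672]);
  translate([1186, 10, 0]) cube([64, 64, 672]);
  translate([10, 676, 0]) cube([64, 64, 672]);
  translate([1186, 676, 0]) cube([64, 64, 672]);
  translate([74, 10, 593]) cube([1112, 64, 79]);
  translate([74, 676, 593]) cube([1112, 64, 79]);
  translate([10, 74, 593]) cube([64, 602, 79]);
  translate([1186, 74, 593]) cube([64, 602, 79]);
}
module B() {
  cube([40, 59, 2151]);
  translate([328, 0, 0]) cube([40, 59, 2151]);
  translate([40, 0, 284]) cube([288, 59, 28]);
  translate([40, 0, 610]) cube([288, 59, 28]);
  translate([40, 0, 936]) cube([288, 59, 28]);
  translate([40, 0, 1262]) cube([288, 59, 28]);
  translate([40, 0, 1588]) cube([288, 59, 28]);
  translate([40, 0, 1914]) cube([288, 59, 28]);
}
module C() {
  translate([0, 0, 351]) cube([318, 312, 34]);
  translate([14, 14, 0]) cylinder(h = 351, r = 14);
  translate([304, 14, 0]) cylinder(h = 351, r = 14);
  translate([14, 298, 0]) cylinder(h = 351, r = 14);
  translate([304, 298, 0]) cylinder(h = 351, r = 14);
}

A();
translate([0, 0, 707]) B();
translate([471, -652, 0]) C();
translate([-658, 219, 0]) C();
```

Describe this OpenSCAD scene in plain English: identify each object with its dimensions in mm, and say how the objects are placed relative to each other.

A is a table with a 1260×750 mm rectangular top, 35 mm thick, top surface at z = 707 mm, supported by four 64×64 mm square legs, each inset 10 mm from the nearest pair of top edges, running from the floor. Four apron rails, 64 mm thick and 79 mm tall, run between adjacent legs with their top edges flush with the underside of the top and their outer faces flush with the legs' outer faces.

B is a wooden ladder with two side rails of 40×59 mm section and 2151 mm height, set 368 mm apart overall. Between them run 6 rectangular rungs (59 mm deep, 28 mm thick), front faces flush with the rails' −y face. The bottom of the first rung is 284 mm above the floor and each subsequent rung is 326 mm higher than the one below.

C is a simple wooden stool: a rectangular seat 318 mm (x) by 312 mm (y), 34 mm thick, top face at z = 385 mm, on four round legs, each 28 mm in diameter. The legs rest on z = 0, each leg's axis is inset half a diameter from the nearest pair of seat edges (so the leg's bounding box is flush with the corner).

The ladder is on top of the table. Two stools sit around the table at the −y, −x sides.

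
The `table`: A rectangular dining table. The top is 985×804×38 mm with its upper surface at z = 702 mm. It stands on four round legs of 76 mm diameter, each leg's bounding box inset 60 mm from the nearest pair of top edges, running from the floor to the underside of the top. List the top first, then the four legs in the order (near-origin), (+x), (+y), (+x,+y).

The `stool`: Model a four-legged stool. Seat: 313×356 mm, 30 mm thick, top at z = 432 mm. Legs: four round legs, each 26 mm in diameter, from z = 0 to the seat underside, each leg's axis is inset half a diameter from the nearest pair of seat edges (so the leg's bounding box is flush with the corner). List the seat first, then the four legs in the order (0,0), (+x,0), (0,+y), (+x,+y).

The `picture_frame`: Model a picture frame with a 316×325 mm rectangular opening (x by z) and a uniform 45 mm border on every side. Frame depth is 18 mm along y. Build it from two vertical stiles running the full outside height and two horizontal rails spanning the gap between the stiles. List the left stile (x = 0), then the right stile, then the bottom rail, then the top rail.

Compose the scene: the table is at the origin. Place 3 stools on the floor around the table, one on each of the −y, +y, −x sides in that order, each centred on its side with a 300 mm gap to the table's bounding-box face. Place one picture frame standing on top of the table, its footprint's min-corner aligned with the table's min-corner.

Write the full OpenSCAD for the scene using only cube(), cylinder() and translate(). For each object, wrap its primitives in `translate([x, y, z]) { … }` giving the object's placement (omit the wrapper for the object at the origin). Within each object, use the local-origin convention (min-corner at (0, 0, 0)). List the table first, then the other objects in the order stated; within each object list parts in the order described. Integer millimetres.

translate([0, 0, 664]) cube([985, 804, 38]);
translate([98, 98, 0]) cylinder(h = 664, r = 38);
translate([887, 98, 0]) cylinder(h = 664, r = 38);
translate([98, 706, 0]) cylinder(h = 664, r = 38);
translate([887, 706, 0]) cylinder(h = 664, r = 38);
translate([336, -656, 0]) {
  translate([0, 0, 402]) cube([313, 356, 30]);
  translate([13, 13, 0]) cylinder(h = 402, r = 13);
  translate([300, 13, 0]) cylinder(h = 402, r = 13);
  translate([13, 343, 0]) cylinder(h = 402, r = 13);
  translate([300, 343, 0]) cylinder(h = 402, r = 13);
}
translate([336, 1104, 0]) {
  translate([0, 0, 402]) cube([313, 356, 30]);
  translate([13, 13, 0]) cylinder(h = 402, r = 13);
  translate([300, 13, 0]) cylinder(h = 402, r = 13);
  translate([13, 343, 0]) cylinder(h = 402, r = 13);
  translate([300, 343, 0]) cylinder(h = 402, r = 13);
}
translate([-613, 224, 0]) {
  translate([0, 0, 402]) cube([313, 356, 30]);
  translate([13, 13, 0]) cylinder(h = 402, r = 13);
  translate([300, 13, 0]) cylinder(h = 402, r = 13);
  translate([13, 343, 0]) cylinder(h = 402, r = 13);
  translate([300, 343, 0]) cylinder(h = 402, r = 13);
}
translate([0, 0, 702]) {
  cube([45, 18, 415]);
  translate([361, 0, 0]) cube([45, 18, 415]);
  translate([45, 0, 0]) cube([316, 18, 45]);
  translate([45, 0, 370]) cube([316, 18, 45]);
}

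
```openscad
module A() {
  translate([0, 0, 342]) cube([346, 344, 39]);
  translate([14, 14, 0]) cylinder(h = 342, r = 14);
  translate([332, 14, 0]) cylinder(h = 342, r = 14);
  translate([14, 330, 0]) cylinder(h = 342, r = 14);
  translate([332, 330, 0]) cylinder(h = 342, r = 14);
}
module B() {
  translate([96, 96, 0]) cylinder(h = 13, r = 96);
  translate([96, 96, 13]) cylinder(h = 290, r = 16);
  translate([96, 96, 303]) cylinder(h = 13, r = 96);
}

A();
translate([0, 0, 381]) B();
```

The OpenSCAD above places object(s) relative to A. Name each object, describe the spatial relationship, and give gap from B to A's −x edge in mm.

A is a stool. B is a spool. The spool is on top of the stool. The gap from the spool to the stool's −x edge is 0 mm.

The spool's min-x is at 0; the stool's min-x is 0; gap = 0 mm.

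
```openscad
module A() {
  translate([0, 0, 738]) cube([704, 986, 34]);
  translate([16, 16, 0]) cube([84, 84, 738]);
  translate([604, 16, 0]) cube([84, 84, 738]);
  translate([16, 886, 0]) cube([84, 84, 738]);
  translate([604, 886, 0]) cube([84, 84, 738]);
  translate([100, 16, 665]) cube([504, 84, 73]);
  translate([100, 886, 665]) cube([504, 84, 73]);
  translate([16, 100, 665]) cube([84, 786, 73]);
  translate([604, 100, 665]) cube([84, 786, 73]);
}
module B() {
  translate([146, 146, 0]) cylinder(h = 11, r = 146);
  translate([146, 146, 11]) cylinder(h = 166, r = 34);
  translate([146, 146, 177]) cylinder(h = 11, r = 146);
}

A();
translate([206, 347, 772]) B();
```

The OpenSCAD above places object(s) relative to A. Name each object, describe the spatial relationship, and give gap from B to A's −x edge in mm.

The spool's min-x is at 206; the table's min-x is 0; gap = 206 mm.

A is a table. B is a spool. The spool is on top of the table, centred. The gap from the spool to the table's −x edge is 206 mm.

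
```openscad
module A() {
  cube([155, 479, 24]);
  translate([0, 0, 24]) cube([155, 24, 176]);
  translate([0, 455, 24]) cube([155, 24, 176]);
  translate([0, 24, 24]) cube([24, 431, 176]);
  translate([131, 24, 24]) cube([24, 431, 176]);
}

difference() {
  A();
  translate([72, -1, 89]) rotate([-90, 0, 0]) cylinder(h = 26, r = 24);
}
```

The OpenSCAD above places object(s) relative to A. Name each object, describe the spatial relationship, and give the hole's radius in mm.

The subtracted cylinder has r = 24 mm.

A is an open box. The open box has a circular hole through its front wall. The hole's radius is 24 mm.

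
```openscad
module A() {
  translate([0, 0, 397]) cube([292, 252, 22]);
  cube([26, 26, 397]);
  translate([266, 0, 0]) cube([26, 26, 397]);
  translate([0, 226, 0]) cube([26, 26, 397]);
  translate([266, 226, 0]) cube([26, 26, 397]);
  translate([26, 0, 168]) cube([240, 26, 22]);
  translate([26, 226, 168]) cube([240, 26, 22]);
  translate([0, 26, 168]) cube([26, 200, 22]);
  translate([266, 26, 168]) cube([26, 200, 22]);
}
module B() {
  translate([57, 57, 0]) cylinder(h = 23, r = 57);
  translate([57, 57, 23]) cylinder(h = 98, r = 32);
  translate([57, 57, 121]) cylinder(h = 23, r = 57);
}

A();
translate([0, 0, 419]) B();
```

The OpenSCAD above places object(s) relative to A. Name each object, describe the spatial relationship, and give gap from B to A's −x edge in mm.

A is a stool. B is a spool. The spool is on top of the stool. The gap from the spool to the stool's −x edge is 0 mm.

The spool's min-x is at 0; the stool's min-x is 0; gap = 0 mm.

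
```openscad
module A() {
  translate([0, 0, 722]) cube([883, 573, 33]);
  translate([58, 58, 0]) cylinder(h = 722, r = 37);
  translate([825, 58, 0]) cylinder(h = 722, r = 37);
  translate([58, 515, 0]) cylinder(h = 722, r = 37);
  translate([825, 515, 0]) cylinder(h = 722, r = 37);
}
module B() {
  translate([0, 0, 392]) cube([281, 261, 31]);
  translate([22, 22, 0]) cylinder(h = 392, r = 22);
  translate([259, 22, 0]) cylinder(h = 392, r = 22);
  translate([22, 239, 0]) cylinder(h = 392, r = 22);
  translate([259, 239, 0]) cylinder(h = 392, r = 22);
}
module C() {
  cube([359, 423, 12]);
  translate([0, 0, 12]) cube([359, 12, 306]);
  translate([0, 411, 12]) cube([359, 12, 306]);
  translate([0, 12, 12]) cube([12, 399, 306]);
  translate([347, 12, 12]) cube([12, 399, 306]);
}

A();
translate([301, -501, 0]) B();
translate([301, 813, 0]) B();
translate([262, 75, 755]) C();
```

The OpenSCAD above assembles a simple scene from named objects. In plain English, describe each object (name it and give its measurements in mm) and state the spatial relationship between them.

A is a rectangular dining table. The top is 883×573×33 mm with its upper surface at z = 755 mm. It stands on four round legs of 74 mm diameter, each leg's bounding box inset 21 mm from the nearest pair of top edges, running from the floor to the underside of the top.

B is a simple wooden stool: a rectangular seat 281 mm (x) by 261 mm (y), 31 mm thick, top face at z = 423 mm, on four round legs, each 44 mm in diameter. The legs rest on z = 0, each leg's axis is inset half a diameter from the nearest pair of seat edges (so the leg's bounding box is flush with the corner).

C is an open-topped rectangular box: outside dimensions 359×423×318 mm, with a uniform wall and base thickness of 12 mm. The base is a full 359×423 slab on the floor; four walls sit on top of the base. The front and back walls (the −y and +y sides) span the full width; the two side walls fit between them.

Two stools sit around the table at the −y, +y sides. The open box is on top of the table, centred.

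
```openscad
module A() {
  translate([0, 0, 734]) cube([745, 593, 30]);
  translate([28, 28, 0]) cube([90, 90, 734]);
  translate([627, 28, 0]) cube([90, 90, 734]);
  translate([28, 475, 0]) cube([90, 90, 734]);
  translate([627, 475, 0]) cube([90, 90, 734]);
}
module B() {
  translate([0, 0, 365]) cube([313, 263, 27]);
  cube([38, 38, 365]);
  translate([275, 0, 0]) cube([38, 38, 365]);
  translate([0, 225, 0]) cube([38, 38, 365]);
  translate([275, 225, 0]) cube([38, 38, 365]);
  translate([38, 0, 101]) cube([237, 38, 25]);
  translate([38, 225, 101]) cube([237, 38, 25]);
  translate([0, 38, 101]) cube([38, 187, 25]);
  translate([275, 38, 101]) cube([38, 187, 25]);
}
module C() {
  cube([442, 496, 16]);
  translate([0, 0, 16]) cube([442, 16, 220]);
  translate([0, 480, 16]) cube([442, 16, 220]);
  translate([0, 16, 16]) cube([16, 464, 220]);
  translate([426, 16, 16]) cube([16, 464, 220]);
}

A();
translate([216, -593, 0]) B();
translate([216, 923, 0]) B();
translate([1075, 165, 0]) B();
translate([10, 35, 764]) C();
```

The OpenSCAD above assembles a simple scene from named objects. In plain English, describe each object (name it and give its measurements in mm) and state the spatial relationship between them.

A is a rectangular dining table. The top is 745×593×30 mm with its upper surface at z = 764 mm. It stands on four 90×90 mm square legs, each inset 28 mm from the nearest pair of top edges, running from the floor to the underside of the top.

B is a four-legged stool. The seat is 313×263 mm, 27 mm thick, top at z = 392 mm. It stands on four square legs, each 38×38 mm in cross-section, from z = 0 to the seat underside, each flush with a corner of the seat. Four stretchers, 38 mm wide and 25 mm tall, connect adjacent legs with their undersides at z = 101 mm, each running between the inner faces of the legs it joins and aligned with the legs' outer faces on the other axis.

C is an open-topped rectangular box: outside dimensions 442×496×236 mm, with a uniform wall and base thickness of 16 mm. The base is a full 442×496 slab on the floor; four walls sit on top of the base. The front and back walls (the −y and +y sides) span the full width; the two side walls fit between them.

Three stools sit around the table at the −y, +y, +x sides. The open box is on top of the table.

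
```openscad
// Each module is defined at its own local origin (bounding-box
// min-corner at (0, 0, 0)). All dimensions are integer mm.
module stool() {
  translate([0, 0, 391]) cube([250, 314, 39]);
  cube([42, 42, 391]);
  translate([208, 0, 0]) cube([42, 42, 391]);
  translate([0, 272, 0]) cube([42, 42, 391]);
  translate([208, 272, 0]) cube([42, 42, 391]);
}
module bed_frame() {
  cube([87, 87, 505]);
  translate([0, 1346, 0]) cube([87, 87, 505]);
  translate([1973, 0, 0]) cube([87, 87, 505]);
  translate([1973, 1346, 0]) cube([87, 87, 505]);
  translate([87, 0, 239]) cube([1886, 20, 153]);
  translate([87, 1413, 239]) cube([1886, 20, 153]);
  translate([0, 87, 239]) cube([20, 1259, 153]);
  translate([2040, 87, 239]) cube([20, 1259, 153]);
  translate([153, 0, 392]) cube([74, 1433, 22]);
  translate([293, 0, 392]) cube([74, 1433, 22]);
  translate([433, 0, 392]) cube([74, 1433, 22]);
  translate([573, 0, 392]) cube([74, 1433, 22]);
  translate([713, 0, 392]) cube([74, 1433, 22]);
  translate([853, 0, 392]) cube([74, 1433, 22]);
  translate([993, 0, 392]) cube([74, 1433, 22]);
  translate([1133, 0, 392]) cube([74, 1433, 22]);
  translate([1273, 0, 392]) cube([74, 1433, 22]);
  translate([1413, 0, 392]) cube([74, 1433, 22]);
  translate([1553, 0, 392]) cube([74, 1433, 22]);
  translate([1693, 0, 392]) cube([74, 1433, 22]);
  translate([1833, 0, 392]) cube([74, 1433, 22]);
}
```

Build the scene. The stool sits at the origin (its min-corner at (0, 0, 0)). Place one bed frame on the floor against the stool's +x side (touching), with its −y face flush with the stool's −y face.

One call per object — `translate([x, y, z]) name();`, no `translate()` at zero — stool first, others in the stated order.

stool();
translate([250, 0, 0]) bed_frame();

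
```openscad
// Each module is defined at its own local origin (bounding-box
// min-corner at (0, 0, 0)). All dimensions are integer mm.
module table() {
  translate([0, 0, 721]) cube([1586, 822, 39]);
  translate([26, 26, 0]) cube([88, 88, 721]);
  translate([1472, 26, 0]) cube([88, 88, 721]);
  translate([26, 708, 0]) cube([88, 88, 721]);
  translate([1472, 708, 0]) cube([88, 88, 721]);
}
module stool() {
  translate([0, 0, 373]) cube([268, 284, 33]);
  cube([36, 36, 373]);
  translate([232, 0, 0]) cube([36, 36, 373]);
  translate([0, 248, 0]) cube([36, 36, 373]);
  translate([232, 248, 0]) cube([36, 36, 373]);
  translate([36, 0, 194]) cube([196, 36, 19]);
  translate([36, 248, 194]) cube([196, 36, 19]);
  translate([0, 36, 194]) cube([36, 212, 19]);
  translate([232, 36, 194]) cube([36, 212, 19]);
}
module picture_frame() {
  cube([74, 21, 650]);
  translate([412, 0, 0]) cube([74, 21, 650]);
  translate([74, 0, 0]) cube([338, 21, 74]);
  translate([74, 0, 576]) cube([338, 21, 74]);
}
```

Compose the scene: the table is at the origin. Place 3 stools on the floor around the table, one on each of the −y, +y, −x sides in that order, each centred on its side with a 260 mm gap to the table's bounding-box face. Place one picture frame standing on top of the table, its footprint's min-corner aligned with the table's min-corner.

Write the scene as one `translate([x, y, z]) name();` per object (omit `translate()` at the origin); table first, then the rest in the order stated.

table();
translate([659, -544, 0]) stool();
translate([659, 1082, 0]) stool();
translate([-528, 269, 0]) stool();
translate([0, 0, 760]) picture_frame();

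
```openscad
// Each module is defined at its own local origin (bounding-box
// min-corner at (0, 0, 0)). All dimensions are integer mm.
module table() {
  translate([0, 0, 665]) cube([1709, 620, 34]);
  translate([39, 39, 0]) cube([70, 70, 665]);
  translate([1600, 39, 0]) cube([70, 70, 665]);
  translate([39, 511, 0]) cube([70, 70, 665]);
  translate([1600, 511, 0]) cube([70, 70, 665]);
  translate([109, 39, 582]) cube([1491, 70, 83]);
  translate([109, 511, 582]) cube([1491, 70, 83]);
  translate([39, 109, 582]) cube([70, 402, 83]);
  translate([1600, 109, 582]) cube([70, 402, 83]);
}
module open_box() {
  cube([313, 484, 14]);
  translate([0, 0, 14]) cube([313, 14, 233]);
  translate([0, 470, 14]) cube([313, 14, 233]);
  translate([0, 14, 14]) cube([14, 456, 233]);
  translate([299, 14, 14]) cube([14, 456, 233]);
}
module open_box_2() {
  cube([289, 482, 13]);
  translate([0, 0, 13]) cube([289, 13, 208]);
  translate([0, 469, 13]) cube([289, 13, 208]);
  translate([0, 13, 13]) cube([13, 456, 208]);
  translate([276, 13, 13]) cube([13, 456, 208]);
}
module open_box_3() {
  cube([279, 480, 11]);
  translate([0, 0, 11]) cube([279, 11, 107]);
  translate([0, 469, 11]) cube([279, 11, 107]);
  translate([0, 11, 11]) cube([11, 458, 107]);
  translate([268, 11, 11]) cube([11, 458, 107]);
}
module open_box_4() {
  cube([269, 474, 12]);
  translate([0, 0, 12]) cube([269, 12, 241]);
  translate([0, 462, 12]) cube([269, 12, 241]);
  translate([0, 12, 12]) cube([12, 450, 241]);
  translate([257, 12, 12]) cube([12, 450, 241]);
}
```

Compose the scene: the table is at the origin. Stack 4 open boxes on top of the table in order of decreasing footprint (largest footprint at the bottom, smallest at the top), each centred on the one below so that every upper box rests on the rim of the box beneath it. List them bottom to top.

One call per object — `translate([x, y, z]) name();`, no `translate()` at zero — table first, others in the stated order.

table();
translate([698, 68, 699]) open_box();
translate([710, 69, 946]) open_box_2();
translate([715, 70, 1167]) open_box_3();
translate([720, 73, 1285]) open_box_4();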